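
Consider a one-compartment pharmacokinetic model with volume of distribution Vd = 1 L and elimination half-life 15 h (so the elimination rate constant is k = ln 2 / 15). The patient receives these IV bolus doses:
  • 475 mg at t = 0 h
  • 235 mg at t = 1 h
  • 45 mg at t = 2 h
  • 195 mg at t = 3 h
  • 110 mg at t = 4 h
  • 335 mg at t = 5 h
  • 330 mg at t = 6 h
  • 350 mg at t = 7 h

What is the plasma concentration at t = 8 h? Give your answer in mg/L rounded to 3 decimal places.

1705.267 mg/L

k = ln 2 / 15 = 0.04621 per h
Dose 1 (475 mg at t=0 h): 475·exp(−0.04621·8) = 328.204 mg/L
Dose 2 (235 mg at t=1 h): 235·exp(−0.04621·7) = 170.054 mg/L
Dose 3 (45 mg at t=2 h): 45·exp(−0.04621·6) = 34.104 mg/L
Dose 4 (195 mg at t=3 h): 195·exp(−0.04621·5) = 154.772 mg/L
Dose 5 (110 mg at t=4 h): 110·exp(−0.04621·4) = 91.436 mg/L
Dose 6 (335 mg at t=5 h): 335·exp(−0.04621·3) = 291.634 mg/L
Dose 7 (330 mg at t=6 h): 330·exp(−0.04621·2) = 300.868 mg/L
Dose 8 (350 mg at t=7 h): 350·exp(−0.04621·1) = 334.195 mg/L
C(8) = 328.204 + 170.054 + 34.104 + 154.772 + 91.436 + 291.634 + 300.868 + 334.195 = 1705.267 mg/L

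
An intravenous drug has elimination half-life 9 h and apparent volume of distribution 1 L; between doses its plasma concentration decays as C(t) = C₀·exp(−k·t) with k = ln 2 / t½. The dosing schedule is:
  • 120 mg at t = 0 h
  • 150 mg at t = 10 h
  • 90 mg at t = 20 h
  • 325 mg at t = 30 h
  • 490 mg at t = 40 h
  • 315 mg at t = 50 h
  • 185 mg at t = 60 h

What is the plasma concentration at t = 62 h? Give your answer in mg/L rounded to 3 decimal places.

408.550 mg/L

k = ln 2 / 9 = 0.07702 per h
Dose 1 (120 mg at t=0 h): 120·exp(−0.07702·62) = 1.013 mg/L
Dose 2 (150 mg at t=10 h): 150·exp(−0.07702·52) = 2.734 mg/L
Dose 3 (90 mg at t=20 h): 90·exp(−0.07702·42) = 3.544 mg/L
Dose 4 (325 mg at t=30 h): 325·exp(−0.07702·32) = 27.641 mg/L
Dose 5 (490 mg at t=40 h): 490·exp(−0.07702·22) = 90.021 mg/L
Dose 6 (315 mg at t=50 h): 315·exp(−0.07702·12) = 125.008 mg/L
Dose 7 (185 mg at t=60 h): 185·exp(−0.07702·2) = 158.590 mg/L
C(62) = 1.013 + 2.734 + 3.544 + 27.641 + 90.021 + 125.008 + 158.590 = 408.550 mg/L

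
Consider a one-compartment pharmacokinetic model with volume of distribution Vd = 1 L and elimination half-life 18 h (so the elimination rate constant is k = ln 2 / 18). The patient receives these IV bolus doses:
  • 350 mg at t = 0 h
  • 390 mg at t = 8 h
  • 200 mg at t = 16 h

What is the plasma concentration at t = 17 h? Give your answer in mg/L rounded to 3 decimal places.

650.087 mg/L

k = ln 2 / 18 = 0.03851 per h
Dose 1 (350 mg at t=0 h): 350·exp(−0.03851·17) = 181.870 mg/L
Dose 2 (390 mg at t=8 h): 390·exp(−0.03851·9) = 275.772 mg/L
Dose 3 (200 mg at t=16 h): 200·exp(−0.03851·1) = 192.445 mg/L
C(17) = 181.870 + 275.772 + 192.445 = 650.087 mg/L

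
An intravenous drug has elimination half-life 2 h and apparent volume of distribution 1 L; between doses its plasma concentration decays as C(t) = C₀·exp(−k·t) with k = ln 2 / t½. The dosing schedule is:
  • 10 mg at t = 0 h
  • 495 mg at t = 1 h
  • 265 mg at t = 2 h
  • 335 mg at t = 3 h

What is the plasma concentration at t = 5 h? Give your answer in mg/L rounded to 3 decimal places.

386.709 mg/L

k = ln 2 / 2 = 0.34657 per h
Dose 1 (10 mg at t=0 h): 10·exp(−0.34657·5) = 1.768 mg/L
Dose 2 (495 mg at t=1 h): 495·exp(−0.34657·4) = 123.750 mg/L
Dose 3 (265 mg at t=2 h): 265·exp(−0.34657·3) = 93.692 mg/L
Dose 4 (335 mg at t=3 h): 335·exp(−0.34657·2) = 167.500 mg/L
C(5) = 1.768 + 123.750 + 93.692 + 167.500 = 386.709 mg/L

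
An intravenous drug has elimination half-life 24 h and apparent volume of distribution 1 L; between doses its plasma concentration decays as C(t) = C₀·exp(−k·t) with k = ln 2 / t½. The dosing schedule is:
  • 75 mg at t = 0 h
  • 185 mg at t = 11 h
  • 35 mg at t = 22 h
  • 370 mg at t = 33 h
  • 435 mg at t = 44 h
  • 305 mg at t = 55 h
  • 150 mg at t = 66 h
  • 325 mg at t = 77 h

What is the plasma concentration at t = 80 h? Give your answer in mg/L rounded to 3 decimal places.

k = ln 2 / 24 = 0.02888 per h
Dose 1 (75 mg at t=0 h): 75·exp(−0.02888·80) = 7.441 mg/L
Dose 2 (185 mg at t=11 h): 185·exp(−0.02888·69) = 25.218 mg/L
Dose 3 (35 mg at t=22 h): 35·exp(−0.02888·58) = 6.555 mg/L
Dose 4 (370 mg at t=33 h): 370·exp(−0.02888·47) = 95.210 mg/L
Dose 5 (435 mg at t=44 h): 435·exp(−0.02888·36) = 153.796 mg/L
Dose 6 (305 mg at t=55 h): 305·exp(−0.02888·25) = 148.159 mg/L
Dose 7 (150 mg at t=66 h): 150·exp(−0.02888·14) = 100.113 mg/L
Dose 8 (325 mg at t=77 h): 325·exp(−0.02888·3) = 298.026 mg/L
C(80) = 7.441 + 25.218 + 6.555 + 95.210 + 153.796 + 148.159 + 100.113 + 298.026 = 834.518 mg/L

834.518 mg/L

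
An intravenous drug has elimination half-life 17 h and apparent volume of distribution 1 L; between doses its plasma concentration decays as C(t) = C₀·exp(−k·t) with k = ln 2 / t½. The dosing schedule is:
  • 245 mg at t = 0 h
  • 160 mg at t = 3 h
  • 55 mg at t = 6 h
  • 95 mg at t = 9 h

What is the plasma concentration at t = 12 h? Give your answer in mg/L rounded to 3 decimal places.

388.182 mg/L

k = ln 2 / 17 = 0.04077 per h
Dose 1 (245 mg at t=0 h): 245·exp(−0.04077·12) = 150.202 mg/L
Dose 2 (160 mg at t=3 h): 160·exp(−0.04077·9) = 110.854 mg/L
Dose 3 (55 mg at t=6 h): 55·exp(−0.04077·6) = 43.064 mg/L
Dose 4 (95 mg at t=9 h): 95·exp(−0.04077·3) = 84.062 mg/L
C(12) = 150.202 + 110.854 + 43.064 + 84.062 = 388.182 mg/L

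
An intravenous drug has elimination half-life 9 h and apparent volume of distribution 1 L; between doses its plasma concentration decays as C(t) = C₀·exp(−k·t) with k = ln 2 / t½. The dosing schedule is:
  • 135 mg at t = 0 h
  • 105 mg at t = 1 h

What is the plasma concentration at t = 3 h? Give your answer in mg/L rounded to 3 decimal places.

k = ln 2 / 9 = 0.07702 per h
Dose 1 (135 mg at t=0 h): 135·exp(−0.07702·3) = 107.150 mg/L
Dose 2 (105 mg at t=1 h): 105·exp(−0.07702·2) = 90.011 mg/L
C(3) = 107.150 + 90.011 = 197.160 mg/L

197.160 mg/L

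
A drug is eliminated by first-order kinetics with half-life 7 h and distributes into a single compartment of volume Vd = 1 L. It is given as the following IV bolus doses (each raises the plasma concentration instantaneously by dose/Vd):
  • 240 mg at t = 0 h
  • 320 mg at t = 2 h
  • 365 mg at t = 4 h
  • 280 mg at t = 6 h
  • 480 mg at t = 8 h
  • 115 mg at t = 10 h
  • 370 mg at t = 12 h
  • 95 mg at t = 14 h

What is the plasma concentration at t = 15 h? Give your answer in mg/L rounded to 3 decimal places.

k = ln 2 / 7 = 0.09902 per h
Dose 1 (240 mg at t=0 h): 240·exp(−0.09902·15) = 54.343 mg/L
Dose 2 (320 mg at t=2 h): 320·exp(−0.09902·13) = 88.327 mg/L
Dose 3 (365 mg at t=4 h): 365·exp(−0.09902·11) = 122.813 mg/L
Dose 4 (280 mg at t=6 h): 280·exp(−0.09902·9) = 114.847 mg/L
Dose 5 (480 mg at t=8 h): 480·exp(−0.09902·7) = 240.000 mg/L
Dose 6 (115 mg at t=10 h): 115·exp(−0.09902·5) = 70.093 mg/L
Dose 7 (370 mg at t=12 h): 370·exp(−0.09902·3) = 274.909 mg/L
Dose 8 (95 mg at t=14 h): 95·exp(−0.09902·1) = 86.044 mg/L
C(15) = 54.343 + 88.327 + 122.813 + 114.847 + 240.000 + 70.093 + 274.909 + 86.044 = 1051.377 mg/L

1051.377 mg/L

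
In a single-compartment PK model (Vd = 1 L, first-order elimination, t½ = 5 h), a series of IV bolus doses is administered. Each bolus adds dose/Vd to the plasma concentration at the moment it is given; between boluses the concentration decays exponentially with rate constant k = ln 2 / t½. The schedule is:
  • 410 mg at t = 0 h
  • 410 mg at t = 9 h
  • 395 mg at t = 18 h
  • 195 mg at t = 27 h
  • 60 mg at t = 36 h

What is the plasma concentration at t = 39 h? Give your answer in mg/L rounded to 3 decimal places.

k = ln 2 / 5 = 0.13863 per h
Dose 1 (410 mg at t=0 h): 410·exp(−0.13863·39) = 1.840 mg/L
Dose 2 (410 mg at t=9 h): 410·exp(−0.13863·30) = 6.406 mg/L
Dose 3 (395 mg at t=18 h): 395·exp(−0.13863·21) = 21.492 mg/L
Dose 4 (195 mg at t=27 h): 195·exp(−0.13863·12) = 36.946 mg/L
Dose 5 (60 mg at t=36 h): 60·exp(−0.13863·3) = 39.585 mg/L
C(39) = 1.840 + 6.406 + 21.492 + 36.946 + 39.585 = 106.269 mg/L

106.269 mg/L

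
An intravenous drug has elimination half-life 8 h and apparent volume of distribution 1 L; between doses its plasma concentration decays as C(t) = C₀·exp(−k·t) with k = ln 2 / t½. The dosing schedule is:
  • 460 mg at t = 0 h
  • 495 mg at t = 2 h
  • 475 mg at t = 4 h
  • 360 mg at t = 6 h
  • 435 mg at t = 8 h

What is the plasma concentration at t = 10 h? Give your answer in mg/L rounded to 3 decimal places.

k = ln 2 / 8 = 0.08664 per h
Dose 1 (460 mg at t=0 h): 460·exp(−0.08664·10) = 193.406 mg/L
Dose 2 (495 mg at t=2 h): 495·exp(−0.08664·8) = 247.500 mg/L
Dose 3 (475 mg at t=4 h): 475·exp(−0.08664·6) = 282.437 mg/L
Dose 4 (360 mg at t=6 h): 360·exp(−0.08664·4) = 254.558 mg/L
Dose 5 (435 mg at t=8 h): 435·exp(−0.08664·2) = 365.790 mg/L
C(10) = 193.406 + 247.500 + 282.437 + 254.558 + 365.790 = 1343.691 mg/L

1343.691 mg/L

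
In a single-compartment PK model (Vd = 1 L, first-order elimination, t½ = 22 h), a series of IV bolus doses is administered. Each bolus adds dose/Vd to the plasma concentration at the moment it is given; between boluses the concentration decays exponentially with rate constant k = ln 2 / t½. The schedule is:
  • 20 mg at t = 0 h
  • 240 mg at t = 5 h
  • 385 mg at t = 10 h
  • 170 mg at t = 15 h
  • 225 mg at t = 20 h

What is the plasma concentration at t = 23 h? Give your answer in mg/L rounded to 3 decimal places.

k = ln 2 / 22 = 0.03151 per h
Dose 1 (20 mg at t=0 h): 20·exp(−0.03151·23) = 9.690 mg/L
Dose 2 (240 mg at t=5 h): 240·exp(−0.03151·18) = 136.118 mg/L
Dose 3 (385 mg at t=10 h): 385·exp(−0.03151·13) = 255.611 mg/L
Dose 4 (170 mg at t=15 h): 170·exp(−0.03151·8) = 132.125 mg/L
Dose 5 (225 mg at t=20 h): 225·exp(−0.03151·3) = 204.707 mg/L
C(23) = 9.690 + 136.118 + 255.611 + 132.125 + 204.707 = 738.250 mg/L

738.250 mg/L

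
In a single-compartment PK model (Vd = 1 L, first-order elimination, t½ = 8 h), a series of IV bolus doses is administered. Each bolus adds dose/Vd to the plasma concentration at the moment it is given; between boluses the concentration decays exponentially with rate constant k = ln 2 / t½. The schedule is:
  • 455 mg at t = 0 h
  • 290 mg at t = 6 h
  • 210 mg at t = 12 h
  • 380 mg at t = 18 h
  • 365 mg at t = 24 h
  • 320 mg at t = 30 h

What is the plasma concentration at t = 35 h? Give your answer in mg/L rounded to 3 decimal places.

k = ln 2 / 8 = 0.08664 per h
Dose 1 (455 mg at t=0 h): 455·exp(−0.08664·35) = 21.928 mg/L
Dose 2 (290 mg at t=6 h): 290·exp(−0.08664·29) = 23.505 mg/L
Dose 3 (210 mg at t=12 h): 210·exp(−0.08664·23) = 28.626 mg/L
Dose 4 (380 mg at t=18 h): 380·exp(−0.08664·17) = 87.115 mg/L
Dose 5 (365 mg at t=24 h): 365·exp(−0.08664·11) = 140.727 mg/L
Dose 6 (320 mg at t=30 h): 320·exp(−0.08664·5) = 207.494 mg/L
C(35) = 21.928 + 23.505 + 28.626 + 87.115 + 140.727 + 207.494 = 509.396 mg/L

509.396 mg/L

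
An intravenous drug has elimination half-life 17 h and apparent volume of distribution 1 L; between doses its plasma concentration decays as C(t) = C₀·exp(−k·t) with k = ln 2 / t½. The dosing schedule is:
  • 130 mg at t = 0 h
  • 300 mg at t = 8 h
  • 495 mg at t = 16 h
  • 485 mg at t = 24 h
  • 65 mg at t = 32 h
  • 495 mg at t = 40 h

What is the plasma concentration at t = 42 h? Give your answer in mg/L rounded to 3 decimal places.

k = ln 2 / 17 = 0.04077 per h
Dose 1 (130 mg at t=0 h): 130·exp(−0.04077·42) = 23.454 mg/L
Dose 2 (300 mg at t=8 h): 300·exp(−0.04077·34) = 75.000 mg/L
Dose 3 (495 mg at t=16 h): 495·exp(−0.04077·26) = 171.477 mg/L
Dose 4 (485 mg at t=24 h): 485·exp(−0.04077·18) = 232.811 mg/L
Dose 5 (65 mg at t=32 h): 65·exp(−0.04077·10) = 43.235 mg/L
Dose 6 (495 mg at t=40 h): 495·exp(−0.04077·2) = 456.236 mg/L
C(42) = 23.454 + 75.000 + 171.477 + 232.811 + 43.235 + 456.236 = 1002.214 mg/L

1002.214 mg/L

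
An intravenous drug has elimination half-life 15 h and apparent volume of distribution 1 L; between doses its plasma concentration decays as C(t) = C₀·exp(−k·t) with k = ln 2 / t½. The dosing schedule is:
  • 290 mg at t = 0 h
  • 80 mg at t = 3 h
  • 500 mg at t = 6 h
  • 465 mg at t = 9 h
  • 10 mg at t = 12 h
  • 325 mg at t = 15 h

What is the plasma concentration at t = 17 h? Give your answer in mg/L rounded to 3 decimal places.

1100.389 mg/L

k = ln 2 / 15 = 0.04621 per h
Dose 1 (290 mg at t=0 h): 290·exp(−0.04621·17) = 132.200 mg/L
Dose 2 (80 mg at t=3 h): 80·exp(−0.04621·14) = 41.892 mg/L
Dose 3 (500 mg at t=6 h): 500·exp(−0.04621·11) = 300.756 mg/L
Dose 4 (465 mg at t=9 h): 465·exp(−0.04621·8) = 321.295 mg/L
Dose 5 (10 mg at t=12 h): 10·exp(−0.04621·5) = 7.937 mg/L
Dose 6 (325 mg at t=15 h): 325·exp(−0.04621·2) = 296.310 mg/L
C(17) = 132.200 + 41.892 + 300.756 + 321.295 + 7.937 + 296.310 = 1100.389 mg/L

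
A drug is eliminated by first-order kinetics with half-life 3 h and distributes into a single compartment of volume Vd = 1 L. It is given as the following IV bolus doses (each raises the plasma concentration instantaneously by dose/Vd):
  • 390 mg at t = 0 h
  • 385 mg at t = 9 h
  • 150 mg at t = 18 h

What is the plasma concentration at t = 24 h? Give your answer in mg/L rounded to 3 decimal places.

k = ln 2 / 3 = 0.23105 per h
Dose 1 (390 mg at t=0 h): 390·exp(−0.23105·24) = 1.523 mg/L
Dose 2 (385 mg at t=9 h): 385·exp(−0.23105·15) = 12.031 mg/L
Dose 3 (150 mg at t=18 h): 150·exp(−0.23105·6) = 37.500 mg/L
C(24) = 1.523 + 12.031 + 37.500 = 51.055 mg/L

51.055 mg/L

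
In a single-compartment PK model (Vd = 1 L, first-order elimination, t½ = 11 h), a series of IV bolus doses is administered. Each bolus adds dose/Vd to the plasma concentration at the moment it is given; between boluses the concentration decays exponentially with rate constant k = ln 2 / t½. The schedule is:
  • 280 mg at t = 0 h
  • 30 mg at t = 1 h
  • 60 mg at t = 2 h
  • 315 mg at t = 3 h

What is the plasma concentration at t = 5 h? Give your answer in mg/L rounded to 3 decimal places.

555.010 mg/L

k = ln 2 / 11 = 0.06301 per h
Dose 1 (280 mg at t=0 h): 280·exp(−0.06301·5) = 204.327 mg/L
Dose 2 (30 mg at t=1 h): 30·exp(−0.06301·4) = 23.316 mg/L
Dose 3 (60 mg at t=2 h): 60·exp(−0.06301·3) = 49.665 mg/L
Dose 4 (315 mg at t=3 h): 315·exp(−0.06301·2) = 277.701 mg/L
C(5) = 204.327 + 23.316 + 49.665 + 277.701 = 555.010 mg/L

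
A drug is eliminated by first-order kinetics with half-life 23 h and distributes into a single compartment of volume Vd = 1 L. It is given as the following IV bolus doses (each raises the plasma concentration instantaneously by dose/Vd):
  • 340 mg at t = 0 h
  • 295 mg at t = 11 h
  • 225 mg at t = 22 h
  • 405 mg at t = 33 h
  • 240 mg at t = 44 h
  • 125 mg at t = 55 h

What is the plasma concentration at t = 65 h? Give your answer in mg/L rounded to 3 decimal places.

541.793 mg/L

k = ln 2 / 23 = 0.03014 per h
Dose 1 (340 mg at t=0 h): 340·exp(−0.03014·65) = 47.945 mg/L
Dose 2 (295 mg at t=11 h): 295·exp(−0.03014·54) = 57.950 mg/L
Dose 3 (225 mg at t=22 h): 225·exp(−0.03014·43) = 61.573 mg/L
Dose 4 (405 mg at t=33 h): 405·exp(−0.03014·32) = 154.394 mg/L
Dose 5 (240 mg at t=44 h): 240·exp(−0.03014·21) = 127.455 mg/L
Dose 6 (125 mg at t=55 h): 125·exp(−0.03014·10) = 92.476 mg/L
C(65) = 47.945 + 57.950 + 61.573 + 154.394 + 127.455 + 92.476 = 541.793 mg/L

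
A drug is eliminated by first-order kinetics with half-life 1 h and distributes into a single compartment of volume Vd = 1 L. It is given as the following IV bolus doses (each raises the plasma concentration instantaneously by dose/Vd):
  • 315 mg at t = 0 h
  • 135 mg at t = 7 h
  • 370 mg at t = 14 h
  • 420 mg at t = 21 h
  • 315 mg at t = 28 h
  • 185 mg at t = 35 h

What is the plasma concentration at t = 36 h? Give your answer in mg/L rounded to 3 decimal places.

k = ln 2 / 1 = 0.69315 per h
Dose 1 (315 mg at t=0 h): 315·exp(−0.69315·36) = 0.000 mg/L
Dose 2 (135 mg at t=7 h): 135·exp(−0.69315·29) = 0.000 mg/L
Dose 3 (370 mg at t=14 h): 370·exp(−0.69315·22) = 0.000 mg/L
Dose 4 (420 mg at t=21 h): 420·exp(−0.69315·15) = 0.013 mg/L
Dose 5 (315 mg at t=28 h): 315·exp(−0.69315·8) = 1.230 mg/L
Dose 6 (185 mg at t=35 h): 185·exp(−0.69315·1) = 92.500 mg/L
C(36) = 0.000 + 0.000 + 0.000 + 0.013 + 1.230 + 92.500 = 93.743 mg/L

93.743 mg/L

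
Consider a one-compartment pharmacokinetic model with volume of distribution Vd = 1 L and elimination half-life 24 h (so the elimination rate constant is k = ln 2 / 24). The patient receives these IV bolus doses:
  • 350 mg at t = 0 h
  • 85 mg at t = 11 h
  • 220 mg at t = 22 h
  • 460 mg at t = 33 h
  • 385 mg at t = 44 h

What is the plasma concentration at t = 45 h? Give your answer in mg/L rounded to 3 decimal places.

k = ln 2 / 24 = 0.02888 per h
Dose 1 (350 mg at t=0 h): 350·exp(−0.02888·45) = 95.419 mg/L
Dose 2 (85 mg at t=11 h): 85·exp(−0.02888·34) = 31.839 mg/L
Dose 3 (220 mg at t=22 h): 220·exp(−0.02888·23) = 113.223 mg/L
Dose 4 (460 mg at t=33 h): 460·exp(−0.02888·12) = 325.269 mg/L
Dose 5 (385 mg at t=44 h): 385·exp(−0.02888·1) = 374.040 mg/L
C(45) = 95.419 + 31.839 + 113.223 + 325.269 + 374.040 = 939.791 mg/L

939.791 mg/L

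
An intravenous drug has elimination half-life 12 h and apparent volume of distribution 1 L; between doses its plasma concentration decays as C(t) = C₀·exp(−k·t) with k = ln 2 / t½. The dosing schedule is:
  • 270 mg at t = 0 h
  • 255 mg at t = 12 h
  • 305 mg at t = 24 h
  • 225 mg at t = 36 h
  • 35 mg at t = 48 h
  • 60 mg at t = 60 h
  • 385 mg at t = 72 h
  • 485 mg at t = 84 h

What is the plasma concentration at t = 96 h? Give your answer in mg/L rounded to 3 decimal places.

363.281 mg/L

k = ln 2 / 12 = 0.05776 per h
Dose 1 (270 mg at t=0 h): 270·exp(−0.05776·96) = 1.055 mg/L
Dose 2 (255 mg at t=12 h): 255·exp(−0.05776·84) = 1.992 mg/L
Dose 3 (305 mg at t=24 h): 305·exp(−0.05776·72) = 4.766 mg/L
Dose 4 (225 mg at t=36 h): 225·exp(−0.05776·60) = 7.031 mg/L
Dose 5 (35 mg at t=48 h): 35·exp(−0.05776·48) = 2.188 mg/L
Dose 6 (60 mg at t=60 h): 60·exp(−0.05776·36) = 7.500 mg/L
Dose 7 (385 mg at t=72 h): 385·exp(−0.05776·24) = 96.250 mg/L
Dose 8 (485 mg at t=84 h): 485·exp(−0.05776·12) = 242.500 mg/L
C(96) = 1.055 + 1.992 + 4.766 + 7.031 + 2.188 + 7.500 + 96.250 + 242.500 = 363.281 mg/L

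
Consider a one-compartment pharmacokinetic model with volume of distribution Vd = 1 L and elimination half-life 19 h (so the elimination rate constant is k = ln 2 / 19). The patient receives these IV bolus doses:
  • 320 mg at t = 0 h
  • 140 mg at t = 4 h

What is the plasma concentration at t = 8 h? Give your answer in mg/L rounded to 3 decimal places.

359.992 mg/L

k = ln 2 / 19 = 0.03648 per h
Dose 1 (320 mg at t=0 h): 320·exp(−0.03648·8) = 239.001 mg/L
Dose 2 (140 mg at t=4 h): 140·exp(−0.03648·4) = 120.991 mg/L
C(8) = 239.001 + 120.991 = 359.992 mg/L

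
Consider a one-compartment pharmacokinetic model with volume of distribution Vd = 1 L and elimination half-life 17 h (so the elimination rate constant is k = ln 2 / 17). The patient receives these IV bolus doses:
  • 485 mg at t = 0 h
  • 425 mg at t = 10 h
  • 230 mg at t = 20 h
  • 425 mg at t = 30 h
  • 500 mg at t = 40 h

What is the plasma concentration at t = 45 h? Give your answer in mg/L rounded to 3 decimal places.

900.765 mg/L

k = ln 2 / 17 = 0.04077 per h
Dose 1 (485 mg at t=0 h): 485·exp(−0.04077·45) = 77.428 mg/L
Dose 2 (425 mg at t=10 h): 425·exp(−0.04077·35) = 102.005 mg/L
Dose 3 (230 mg at t=20 h): 230·exp(−0.04077·25) = 82.992 mg/L
Dose 4 (425 mg at t=30 h): 425·exp(−0.04077·15) = 230.555 mg/L
Dose 5 (500 mg at t=40 h): 500·exp(−0.04077·5) = 407.785 mg/L
C(45) = 77.428 + 102.005 + 82.992 + 230.555 + 407.785 = 900.765 mg/L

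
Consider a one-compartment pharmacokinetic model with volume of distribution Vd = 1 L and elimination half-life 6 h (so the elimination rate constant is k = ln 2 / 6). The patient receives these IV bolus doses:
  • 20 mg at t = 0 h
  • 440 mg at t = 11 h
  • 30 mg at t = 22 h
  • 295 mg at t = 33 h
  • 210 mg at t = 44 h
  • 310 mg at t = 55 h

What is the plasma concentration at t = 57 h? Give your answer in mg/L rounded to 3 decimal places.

313.976 mg/L

k = ln 2 / 6 = 0.11552 per h
Dose 1 (20 mg at t=0 h): 20·exp(−0.11552·57) = 0.028 mg/L
Dose 2 (440 mg at t=11 h): 440·exp(−0.11552·46) = 2.165 mg/L
Dose 3 (30 mg at t=22 h): 30·exp(−0.11552·35) = 0.526 mg/L
Dose 4 (295 mg at t=33 h): 295·exp(−0.11552·24) = 18.438 mg/L
Dose 5 (210 mg at t=44 h): 210·exp(−0.11552·13) = 46.772 mg/L
Dose 6 (310 mg at t=55 h): 310·exp(−0.11552·2) = 246.047 mg/L
C(57) = 0.028 + 2.165 + 0.526 + 18.438 + 46.772 + 246.047 = 313.976 mg/L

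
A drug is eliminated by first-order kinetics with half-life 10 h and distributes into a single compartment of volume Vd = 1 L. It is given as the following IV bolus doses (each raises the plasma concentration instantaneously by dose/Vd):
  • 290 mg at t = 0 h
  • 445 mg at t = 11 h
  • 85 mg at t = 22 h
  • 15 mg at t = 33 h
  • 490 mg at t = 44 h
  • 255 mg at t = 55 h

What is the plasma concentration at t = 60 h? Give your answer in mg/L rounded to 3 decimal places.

k = ln 2 / 10 = 0.06931 per h
Dose 1 (290 mg at t=0 h): 290·exp(−0.06931·60) = 4.531 mg/L
Dose 2 (445 mg at t=11 h): 445·exp(−0.06931·49) = 14.904 mg/L
Dose 3 (85 mg at t=22 h): 85·exp(−0.06931·38) = 6.102 mg/L
Dose 4 (15 mg at t=33 h): 15·exp(−0.06931·27) = 2.308 mg/L
Dose 5 (490 mg at t=44 h): 490·exp(−0.06931·16) = 161.640 mg/L
Dose 6 (255 mg at t=55 h): 255·exp(−0.06931·5) = 180.312 mg/L
C(60) = 4.531 + 14.904 + 6.102 + 2.308 + 161.640 + 180.312 = 369.798 mg/L

369.798 mg/L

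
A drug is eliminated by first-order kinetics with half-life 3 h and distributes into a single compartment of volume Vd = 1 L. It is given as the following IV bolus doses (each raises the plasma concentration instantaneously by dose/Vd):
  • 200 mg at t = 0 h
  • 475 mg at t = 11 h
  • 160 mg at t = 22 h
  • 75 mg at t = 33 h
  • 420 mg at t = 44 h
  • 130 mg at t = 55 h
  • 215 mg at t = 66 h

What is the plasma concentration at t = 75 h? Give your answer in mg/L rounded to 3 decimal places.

28.486 mg/L

k = ln 2 / 3 = 0.23105 per h
Dose 1 (200 mg at t=0 h): 200·exp(−0.23105·75) = 0.000 mg/L
Dose 2 (475 mg at t=11 h): 475·exp(−0.23105·64) = 0.000 mg/L
Dose 3 (160 mg at t=22 h): 160·exp(−0.23105·53) = 0.001 mg/L
Dose 4 (75 mg at t=33 h): 75·exp(−0.23105·42) = 0.005 mg/L
Dose 5 (420 mg at t=44 h): 420·exp(−0.23105·31) = 0.326 mg/L
Dose 6 (130 mg at t=55 h): 130·exp(−0.23105·20) = 1.280 mg/L
Dose 7 (215 mg at t=66 h): 215·exp(−0.23105·9) = 26.875 mg/L
C(75) = 0.000 + 0.000 + 0.001 + 0.005 + 0.326 + 1.280 + 26.875 = 28.486 mg/L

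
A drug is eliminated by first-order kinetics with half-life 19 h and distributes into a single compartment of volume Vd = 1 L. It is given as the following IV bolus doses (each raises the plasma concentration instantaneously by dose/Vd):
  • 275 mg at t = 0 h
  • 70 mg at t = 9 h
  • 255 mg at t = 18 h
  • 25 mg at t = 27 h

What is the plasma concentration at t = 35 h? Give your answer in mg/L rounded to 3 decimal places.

259.636 mg/L

k = ln 2 / 19 = 0.03648 per h
Dose 1 (275 mg at t=0 h): 275·exp(−0.03648·35) = 76.701 mg/L
Dose 2 (70 mg at t=9 h): 70·exp(−0.03648·26) = 27.112 mg/L
Dose 3 (255 mg at t=18 h): 255·exp(−0.03648·17) = 137.151 mg/L
Dose 4 (25 mg at t=27 h): 25·exp(−0.03648·8) = 18.672 mg/L
C(35) = 76.701 + 27.112 + 137.151 + 18.672 = 259.636 mg/L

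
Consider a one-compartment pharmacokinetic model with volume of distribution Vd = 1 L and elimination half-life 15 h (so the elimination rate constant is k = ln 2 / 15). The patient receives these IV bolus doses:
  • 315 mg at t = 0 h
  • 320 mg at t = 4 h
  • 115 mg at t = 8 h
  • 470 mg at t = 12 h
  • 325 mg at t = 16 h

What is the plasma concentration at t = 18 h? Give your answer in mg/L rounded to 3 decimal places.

1029.627 mg/L

k = ln 2 / 15 = 0.04621 per h
Dose 1 (315 mg at t=0 h): 315·exp(−0.04621·18) = 137.112 mg/L
Dose 2 (320 mg at t=4 h): 320·exp(−0.04621·14) = 167.567 mg/L
Dose 3 (115 mg at t=8 h): 115·exp(−0.04621·10) = 72.445 mg/L
Dose 4 (470 mg at t=12 h): 470·exp(−0.04621·6) = 356.193 mg/L
Dose 5 (325 mg at t=16 h): 325·exp(−0.04621·2) = 296.310 mg/L
C(18) = 137.112 + 167.567 + 72.445 + 356.193 + 296.310 = 1029.627 mg/L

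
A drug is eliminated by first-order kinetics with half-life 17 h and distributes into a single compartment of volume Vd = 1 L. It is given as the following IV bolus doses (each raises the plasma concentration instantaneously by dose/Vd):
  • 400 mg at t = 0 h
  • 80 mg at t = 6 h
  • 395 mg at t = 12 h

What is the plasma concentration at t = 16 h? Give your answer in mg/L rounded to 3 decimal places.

k = ln 2 / 17 = 0.04077 per h
Dose 1 (400 mg at t=0 h): 400·exp(−0.04077·16) = 208.323 mg/L
Dose 2 (80 mg at t=6 h): 80·exp(−0.04077·10) = 53.212 mg/L
Dose 3 (395 mg at t=12 h): 395·exp(−0.04077·4) = 335.557 mg/L
C(16) = 208.323 + 53.212 + 335.557 = 597.093 mg/L

597.093 mg/L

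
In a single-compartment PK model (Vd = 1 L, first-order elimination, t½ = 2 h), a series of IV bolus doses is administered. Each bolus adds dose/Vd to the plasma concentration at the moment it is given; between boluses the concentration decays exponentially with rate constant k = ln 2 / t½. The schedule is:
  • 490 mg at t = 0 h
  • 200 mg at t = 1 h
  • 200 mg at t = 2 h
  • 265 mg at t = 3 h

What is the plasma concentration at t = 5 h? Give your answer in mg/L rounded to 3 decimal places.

k = ln 2 / 2 = 0.34657 per h
Dose 1 (490 mg at t=0 h): 490·exp(−0.34657·5) = 86.621 mg/L
Dose 2 (200 mg at t=1 h): 200·exp(−0.34657·4) = 50.000 mg/L
Dose 3 (200 mg at t=2 h): 200·exp(−0.34657·3) = 70.711 mg/L
Dose 4 (265 mg at t=3 h): 265·exp(−0.34657·2) = 132.500 mg/L
C(5) = 86.621 + 50.000 + 70.711 + 132.500 = 339.831 mg/L

339.831 mg/L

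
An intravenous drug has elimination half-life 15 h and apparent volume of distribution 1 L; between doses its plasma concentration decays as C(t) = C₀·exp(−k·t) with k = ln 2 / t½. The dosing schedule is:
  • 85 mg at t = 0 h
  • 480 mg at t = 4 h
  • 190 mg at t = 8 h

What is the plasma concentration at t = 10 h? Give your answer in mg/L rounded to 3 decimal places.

k = ln 2 / 15 = 0.04621 per h
Dose 1 (85 mg at t=0 h): 85·exp(−0.04621·10) = 53.547 mg/L
Dose 2 (480 mg at t=4 h): 480·exp(−0.04621·6) = 363.772 mg/L
Dose 3 (190 mg at t=8 h): 190·exp(−0.04621·2) = 173.227 mg/L
C(10) = 53.547 + 363.772 + 173.227 = 590.546 mg/L

590.546 mg/L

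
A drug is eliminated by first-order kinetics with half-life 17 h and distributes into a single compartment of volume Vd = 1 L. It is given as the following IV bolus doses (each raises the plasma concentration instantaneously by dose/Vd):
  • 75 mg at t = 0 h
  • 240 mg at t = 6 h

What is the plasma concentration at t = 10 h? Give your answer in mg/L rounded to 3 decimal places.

k = ln 2 / 17 = 0.04077 per h
Dose 1 (75 mg at t=0 h): 75·exp(−0.04077·10) = 49.887 mg/L
Dose 2 (240 mg at t=6 h): 240·exp(−0.04077·4) = 203.883 mg/L
C(10) = 49.887 + 203.883 = 253.770 mg/L

253.770 mg/L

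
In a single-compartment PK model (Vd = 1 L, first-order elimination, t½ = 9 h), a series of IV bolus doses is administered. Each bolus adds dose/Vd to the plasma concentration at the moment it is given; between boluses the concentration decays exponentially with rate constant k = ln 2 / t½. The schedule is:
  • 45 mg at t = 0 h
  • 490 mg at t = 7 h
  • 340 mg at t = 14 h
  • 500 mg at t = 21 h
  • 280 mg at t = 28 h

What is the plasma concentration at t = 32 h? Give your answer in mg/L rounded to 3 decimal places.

580.351 mg/L

k = ln 2 / 9 = 0.07702 per h
Dose 1 (45 mg at t=0 h): 45·exp(−0.07702·32) = 3.827 mg/L
Dose 2 (490 mg at t=7 h): 490·exp(−0.07702·25) = 71.450 mg/L
Dose 3 (340 mg at t=14 h): 340·exp(−0.07702·18) = 85.000 mg/L
Dose 4 (500 mg at t=21 h): 500·exp(−0.07702·11) = 214.311 mg/L
Dose 5 (280 mg at t=28 h): 280·exp(−0.07702·4) = 205.763 mg/L
C(32) = 3.827 + 71.450 + 85.000 + 214.311 + 205.763 = 580.351 mg/L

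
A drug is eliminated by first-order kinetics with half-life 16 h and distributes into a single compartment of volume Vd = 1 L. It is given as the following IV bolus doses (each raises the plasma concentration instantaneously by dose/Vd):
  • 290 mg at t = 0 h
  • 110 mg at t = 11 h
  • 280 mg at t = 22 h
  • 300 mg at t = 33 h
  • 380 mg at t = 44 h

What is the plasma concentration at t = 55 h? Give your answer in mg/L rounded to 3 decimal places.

k = ln 2 / 16 = 0.04332 per h
Dose 1 (290 mg at t=0 h): 290·exp(−0.04332·55) = 26.767 mg/L
Dose 2 (110 mg at t=11 h): 110·exp(−0.04332·44) = 16.352 mg/L
Dose 3 (280 mg at t=22 h): 280·exp(−0.04332·33) = 67.032 mg/L
Dose 4 (300 mg at t=33 h): 300·exp(−0.04332·22) = 115.666 mg/L
Dose 5 (380 mg at t=44 h): 380·exp(−0.04332·11) = 235.953 mg/L
C(55) = 26.767 + 16.352 + 67.032 + 115.666 + 235.953 = 461.770 mg/L

461.770 mg/L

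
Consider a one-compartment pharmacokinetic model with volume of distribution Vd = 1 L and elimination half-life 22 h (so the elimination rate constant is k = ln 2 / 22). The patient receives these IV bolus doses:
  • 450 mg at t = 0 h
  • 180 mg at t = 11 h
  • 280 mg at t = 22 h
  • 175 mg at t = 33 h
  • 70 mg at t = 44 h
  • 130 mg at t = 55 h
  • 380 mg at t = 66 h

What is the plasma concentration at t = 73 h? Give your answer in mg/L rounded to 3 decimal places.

583.004 mg/L

k = ln 2 / 22 = 0.03151 per h
Dose 1 (450 mg at t=0 h): 450·exp(−0.03151·73) = 45.117 mg/L
Dose 2 (180 mg at t=11 h): 180·exp(−0.03151·62) = 25.522 mg/L
Dose 3 (280 mg at t=22 h): 280·exp(−0.03151·51) = 56.146 mg/L
Dose 4 (175 mg at t=33 h): 175·exp(−0.03151·40) = 49.626 mg/L
Dose 5 (70 mg at t=44 h): 70·exp(−0.03151·29) = 28.073 mg/L
Dose 6 (130 mg at t=55 h): 130·exp(−0.03151·18) = 73.730 mg/L
Dose 7 (380 mg at t=66 h): 380·exp(−0.03151·7) = 304.790 mg/L
C(73) = 45.117 + 25.522 + 56.146 + 49.626 + 28.073 + 73.730 + 304.790 = 583.004 mg/L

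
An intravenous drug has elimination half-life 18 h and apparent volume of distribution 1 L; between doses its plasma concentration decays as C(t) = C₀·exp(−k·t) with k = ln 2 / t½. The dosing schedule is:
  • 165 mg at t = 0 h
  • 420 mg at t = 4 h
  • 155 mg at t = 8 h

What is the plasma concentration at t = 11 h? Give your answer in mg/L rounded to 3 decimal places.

k = ln 2 / 18 = 0.03851 per h
Dose 1 (165 mg at t=0 h): 165·exp(−0.03851·11) = 108.024 mg/L
Dose 2 (420 mg at t=4 h): 420·exp(−0.03851·7) = 320.761 mg/L
Dose 3 (155 mg at t=8 h): 155·exp(−0.03851·3) = 138.089 mg/L
C(11) = 108.024 + 320.761 + 138.089 = 566.875 mg/L

566.875 mg/L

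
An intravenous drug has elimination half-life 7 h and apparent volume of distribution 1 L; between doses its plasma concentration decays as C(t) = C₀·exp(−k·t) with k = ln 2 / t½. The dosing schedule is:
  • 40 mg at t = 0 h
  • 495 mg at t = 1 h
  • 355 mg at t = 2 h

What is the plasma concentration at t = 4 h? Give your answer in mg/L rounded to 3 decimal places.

k = ln 2 / 7 = 0.09902 per h
Dose 1 (40 mg at t=0 h): 40·exp(−0.09902·4) = 26.918 mg/L
Dose 2 (495 mg at t=1 h): 495·exp(−0.09902·3) = 367.784 mg/L
Dose 3 (355 mg at t=2 h): 355·exp(−0.09902·2) = 291.219 mg/L
C(4) = 26.918 + 367.784 + 291.219 = 685.921 mg/L

685.921 mg/L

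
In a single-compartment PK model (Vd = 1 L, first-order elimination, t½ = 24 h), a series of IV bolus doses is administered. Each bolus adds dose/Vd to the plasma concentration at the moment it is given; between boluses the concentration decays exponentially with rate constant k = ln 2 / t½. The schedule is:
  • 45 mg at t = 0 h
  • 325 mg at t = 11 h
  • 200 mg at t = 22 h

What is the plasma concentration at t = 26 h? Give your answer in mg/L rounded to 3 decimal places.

k = ln 2 / 24 = 0.02888 per h
Dose 1 (45 mg at t=0 h): 45·exp(−0.02888·26) = 21.237 mg/L
Dose 2 (325 mg at t=11 h): 325·exp(−0.02888·15) = 210.736 mg/L
Dose 3 (200 mg at t=22 h): 200·exp(−0.02888·4) = 178.180 mg/L
C(26) = 21.237 + 210.736 + 178.180 = 410.153 mg/L

410.153 mg/L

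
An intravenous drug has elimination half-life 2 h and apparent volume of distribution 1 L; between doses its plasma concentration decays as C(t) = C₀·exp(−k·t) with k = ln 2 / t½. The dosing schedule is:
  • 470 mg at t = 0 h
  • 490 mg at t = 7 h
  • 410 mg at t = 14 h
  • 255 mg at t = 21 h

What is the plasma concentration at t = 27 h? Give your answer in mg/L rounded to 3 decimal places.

36.924 mg/L

k = ln 2 / 2 = 0.34657 per h
Dose 1 (470 mg at t=0 h): 470·exp(−0.34657·27) = 0.041 mg/L
Dose 2 (490 mg at t=7 h): 490·exp(−0.34657·20) = 0.479 mg/L
Dose 3 (410 mg at t=14 h): 410·exp(−0.34657·13) = 4.530 mg/L
Dose 4 (255 mg at t=21 h): 255·exp(−0.34657·6) = 31.875 mg/L
C(27) = 0.041 + 0.479 + 4.530 + 31.875 = 36.924 mg/L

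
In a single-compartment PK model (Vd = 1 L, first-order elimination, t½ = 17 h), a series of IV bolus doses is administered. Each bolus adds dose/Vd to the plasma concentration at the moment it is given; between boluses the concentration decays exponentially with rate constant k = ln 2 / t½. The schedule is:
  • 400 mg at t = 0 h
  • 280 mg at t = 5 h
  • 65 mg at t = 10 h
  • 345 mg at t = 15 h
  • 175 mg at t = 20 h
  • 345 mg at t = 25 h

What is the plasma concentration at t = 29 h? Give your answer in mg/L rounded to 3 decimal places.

k = ln 2 / 17 = 0.04077 per h
Dose 1 (400 mg at t=0 h): 400·exp(−0.04077·29) = 122.613 mg/L
Dose 2 (280 mg at t=5 h): 280·exp(−0.04077·24) = 105.238 mg/L
Dose 3 (65 mg at t=10 h): 65·exp(−0.04077·19) = 29.955 mg/L
Dose 4 (345 mg at t=15 h): 345·exp(−0.04077·14) = 194.945 mg/L
Dose 5 (175 mg at t=20 h): 175·exp(−0.04077·9) = 121.247 mg/L
Dose 6 (345 mg at t=25 h): 345·exp(−0.04077·4) = 293.082 mg/L
C(29) = 122.613 + 105.238 + 29.955 + 194.945 + 121.247 + 293.082 = 867.080 mg/L

867.080 mg/L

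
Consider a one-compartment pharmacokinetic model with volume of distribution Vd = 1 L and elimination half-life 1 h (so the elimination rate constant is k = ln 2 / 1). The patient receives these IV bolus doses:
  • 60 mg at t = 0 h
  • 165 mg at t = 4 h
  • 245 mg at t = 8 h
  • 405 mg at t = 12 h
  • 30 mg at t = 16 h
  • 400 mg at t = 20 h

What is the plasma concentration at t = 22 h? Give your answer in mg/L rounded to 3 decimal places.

100.880 mg/L

k = ln 2 / 1 = 0.69315 per h
Dose 1 (60 mg at t=0 h): 60·exp(−0.69315·22) = 0.000 mg/L
Dose 2 (165 mg at t=4 h): 165·exp(−0.69315·18) = 0.001 mg/L
Dose 3 (245 mg at t=8 h): 245·exp(−0.69315·14) = 0.015 mg/L
Dose 4 (405 mg at t=12 h): 405·exp(−0.69315·10) = 0.396 mg/L
Dose 5 (30 mg at t=16 h): 30·exp(−0.69315·6) = 0.469 mg/L
Dose 6 (400 mg at t=20 h): 400·exp(−0.69315·2) = 100.000 mg/L
C(22) = 0.000 + 0.001 + 0.015 + 0.396 + 0.469 + 100.000 = 100.880 mg/L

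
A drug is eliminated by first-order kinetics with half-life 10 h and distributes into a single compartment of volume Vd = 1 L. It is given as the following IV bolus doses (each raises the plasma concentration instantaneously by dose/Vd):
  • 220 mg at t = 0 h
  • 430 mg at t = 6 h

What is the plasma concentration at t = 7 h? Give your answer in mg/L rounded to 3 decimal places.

k = ln 2 / 10 = 0.06931 per h
Dose 1 (220 mg at t=0 h): 220·exp(−0.06931·7) = 135.426 mg/L
Dose 2 (430 mg at t=6 h): 430·exp(−0.06931·1) = 401.204 mg/L
C(7) = 135.426 + 401.204 = 536.630 mg/L

536.630 mg/L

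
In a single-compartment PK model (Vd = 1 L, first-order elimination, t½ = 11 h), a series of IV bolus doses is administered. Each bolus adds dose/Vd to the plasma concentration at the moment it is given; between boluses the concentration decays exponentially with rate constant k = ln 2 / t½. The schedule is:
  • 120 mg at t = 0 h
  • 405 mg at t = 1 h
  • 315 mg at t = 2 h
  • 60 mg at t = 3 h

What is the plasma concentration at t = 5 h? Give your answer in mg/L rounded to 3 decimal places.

715.974 mg/L

k = ln 2 / 11 = 0.06301 per h
Dose 1 (120 mg at t=0 h): 120·exp(−0.06301·5) = 87.569 mg/L
Dose 2 (405 mg at t=1 h): 405·exp(−0.06301·4) = 314.767 mg/L
Dose 3 (315 mg at t=2 h): 315·exp(−0.06301·3) = 260.742 mg/L
Dose 4 (60 mg at t=3 h): 60·exp(−0.06301·2) = 52.895 mg/L
C(5) = 87.569 + 314.767 + 260.742 + 52.895 = 715.974 mg/L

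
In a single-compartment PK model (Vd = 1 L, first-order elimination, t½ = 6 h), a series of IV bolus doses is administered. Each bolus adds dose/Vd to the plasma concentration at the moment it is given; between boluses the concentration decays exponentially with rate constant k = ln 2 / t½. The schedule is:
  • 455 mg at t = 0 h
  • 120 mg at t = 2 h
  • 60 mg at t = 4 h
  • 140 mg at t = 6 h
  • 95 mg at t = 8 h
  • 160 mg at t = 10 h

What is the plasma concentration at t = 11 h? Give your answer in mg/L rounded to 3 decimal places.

k = ln 2 / 6 = 0.11552 per h
Dose 1 (455 mg at t=0 h): 455·exp(−0.11552·11) = 127.680 mg/L
Dose 2 (120 mg at t=2 h): 120·exp(−0.11552·9) = 42.426 mg/L
Dose 3 (60 mg at t=4 h): 60·exp(−0.11552·7) = 26.727 mg/L
Dose 4 (140 mg at t=6 h): 140·exp(−0.11552·5) = 78.572 mg/L
Dose 5 (95 mg at t=8 h): 95·exp(−0.11552·3) = 67.175 mg/L
Dose 6 (160 mg at t=10 h): 160·exp(−0.11552·1) = 142.544 mg/L
C(11) = 127.680 + 42.426 + 26.727 + 78.572 + 67.175 + 142.544 = 485.125 mg/L

485.125 mg/L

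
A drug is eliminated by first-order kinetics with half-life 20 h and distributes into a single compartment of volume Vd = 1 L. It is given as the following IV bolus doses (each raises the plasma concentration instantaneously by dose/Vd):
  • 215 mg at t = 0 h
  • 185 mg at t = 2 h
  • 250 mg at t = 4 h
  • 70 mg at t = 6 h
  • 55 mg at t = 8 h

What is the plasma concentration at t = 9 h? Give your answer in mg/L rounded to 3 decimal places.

k = ln 2 / 20 = 0.03466 per h
Dose 1 (215 mg at t=0 h): 215·exp(−0.03466·9) = 157.389 mg/L
Dose 2 (185 mg at t=2 h): 185·exp(−0.03466·7) = 145.148 mg/L
Dose 3 (250 mg at t=4 h): 250·exp(−0.03466·5) = 210.224 mg/L
Dose 4 (70 mg at t=6 h): 70·exp(−0.03466·3) = 63.088 mg/L
Dose 5 (55 mg at t=8 h): 55·exp(−0.03466·1) = 53.126 mg/L
C(9) = 157.389 + 145.148 + 210.224 + 63.088 + 53.126 = 628.975 mg/L

628.975 mg/L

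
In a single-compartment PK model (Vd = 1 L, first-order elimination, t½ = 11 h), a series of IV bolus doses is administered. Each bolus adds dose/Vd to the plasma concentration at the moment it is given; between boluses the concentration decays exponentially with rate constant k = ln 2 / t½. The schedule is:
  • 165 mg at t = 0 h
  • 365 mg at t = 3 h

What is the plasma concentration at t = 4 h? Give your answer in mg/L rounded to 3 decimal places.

470.948 mg/L

k = ln 2 / 11 = 0.06301 per h
Dose 1 (165 mg at t=0 h): 165·exp(−0.06301·4) = 128.239 mg/L
Dose 2 (365 mg at t=3 h): 365·exp(−0.06301·1) = 342.710 mg/L
C(4) = 128.239 + 342.710 = 470.948 mg/L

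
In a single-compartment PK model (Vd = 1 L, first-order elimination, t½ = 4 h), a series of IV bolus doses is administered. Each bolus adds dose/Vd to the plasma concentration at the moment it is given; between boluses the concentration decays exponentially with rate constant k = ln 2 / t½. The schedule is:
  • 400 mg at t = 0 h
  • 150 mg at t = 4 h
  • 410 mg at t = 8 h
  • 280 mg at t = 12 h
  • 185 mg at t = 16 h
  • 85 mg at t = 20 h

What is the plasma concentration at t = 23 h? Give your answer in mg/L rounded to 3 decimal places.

k = ln 2 / 4 = 0.17329 per h
Dose 1 (400 mg at t=0 h): 400·exp(−0.17329·23) = 7.433 mg/L
Dose 2 (150 mg at t=4 h): 150·exp(−0.17329·19) = 5.574 mg/L
Dose 3 (410 mg at t=8 h): 410·exp(−0.17329·15) = 30.473 mg/L
Dose 4 (280 mg at t=12 h): 280·exp(−0.17329·11) = 41.622 mg/L
Dose 5 (185 mg at t=16 h): 185·exp(−0.17329·7) = 55.001 mg/L
Dose 6 (85 mg at t=20 h): 85·exp(−0.17329·3) = 50.541 mg/L
C(23) = 7.433 + 5.574 + 30.473 + 41.622 + 55.001 + 50.541 = 190.645 mg/L

190.645 mg/L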